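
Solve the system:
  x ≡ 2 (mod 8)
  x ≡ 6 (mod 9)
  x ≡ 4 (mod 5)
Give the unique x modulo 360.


Moduli 8, 9, 5 are pairwise coprime; by CRT there is a unique solution modulo M = 8 · 9 · 5 = 360.
Solve pairwise, accumulating the modulus:
  Start with x ≡ 2 (mod 8).
  Combine with x ≡ 6 (mod 9): since gcd(8, 9) = 1, we get a unique residue mod 72.
    Write x = 2 + 8·t and substitute into x ≡ 6 (mod 9): 8·t ≡ 6 − 2 = 4 (mod 9).
    The inverse of 8 mod 9 is 8 (since 8·8 = 64 = 7·9 + 1), so t ≡ 8·4 = 32 ≡ 5 (mod 9).
    Then x = 2 + 8·5 = 42, valid modulo lcm(8, 9) = 72: x ≡ 42 (mod 72).
  Combine with x ≡ 4 (mod 5): since gcd(72, 5) = 1, we get a unique residue mod 360.
    Write x = 42 + 72·t and substitute into x ≡ 4 (mod 5): 72·t ≡ 4 − 42 = -38 (mod 5).
    Reduce coefficients mod 5: 2·t ≡ 2 (mod 5).
    The inverse of 2 mod 5 is 3 (since 2·3 = 6 = 1·5 + 1), so t ≡ 3·2 = 6 ≡ 1 (mod 5).
    Then x = 42 + 72·1 = 114, valid modulo lcm(72, 5) = 360: x ≡ 114 (mod 360).
Verify: 114 mod 8 = 2 ✓, 114 mod 9 = 6 ✓, 114 mod 5 = 4 ✓.

x ≡ 114 (mod 360).


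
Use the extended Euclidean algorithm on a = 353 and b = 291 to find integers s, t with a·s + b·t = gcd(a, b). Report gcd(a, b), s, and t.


Euclidean algorithm on (353, 291) — divide until remainder is 0:
  353 = 1 · 291 + 62
  291 = 4 · 62 + 43
  62 = 1 · 43 + 19
  43 = 2 · 19 + 5
  19 = 3 · 5 + 4
  5 = 1 · 4 + 1
  4 = 4 · 1 + 0
gcd(353, 291) = 1.
Track Bezout coefficients alongside the remainders: start with r₀ = 353 = a·1 + b·0 (s = 1, t = 0) and r₁ = 291 = a·0 + b·1 (s = 0, t = 1); each new remainder r_{k+1} = r_{k-1} − q_k·r_k inherits s_{k+1} = s_{k-1} − q_k·s_k, t_{k+1} = t_{k-1} − q_k·t_k, so r_k = a·s_k + b·t_k at every step:
  q = 1: r = 62, s = 1 − 1·0 = 1, t = 0 − 1·1 = -1  (check: 353·1 + 291·(-1) = 62)
  q = 4: r = 43, s = 0 − 4·1 = -4, t = 1 − 4·(-1) = 5  (check: 353·(-4) + 291·5 = 43)
  q = 1: r = 19, s = 1 − 1·(-4) = 5, t = -1 − 1·5 = -6  (check: 353·5 + 291·(-6) = 19)
  q = 2: r = 5, s = -4 − 2·5 = -14, t = 5 − 2·(-6) = 17  (check: 353·(-14) + 291·17 = 5)
  q = 3: r = 4, s = 5 − 3·(-14) = 47, t = -6 − 3·17 = -57  (check: 353·47 + 291·(-57) = 4)
  q = 1: r = 1, s = -14 − 1·47 = -61, t = 17 − 1·(-57) = 74  (check: 353·(-61) + 291·74 = 1)
The row with r = 1 (the gcd) gives the Bezout coefficients s = -61, t = 74.
Result: 353 · (-61) + 291 · (74) = 1.

gcd(353, 291) = 1; s = -61, t = 74 (check: 353·(-61) + 291·74 = 1).


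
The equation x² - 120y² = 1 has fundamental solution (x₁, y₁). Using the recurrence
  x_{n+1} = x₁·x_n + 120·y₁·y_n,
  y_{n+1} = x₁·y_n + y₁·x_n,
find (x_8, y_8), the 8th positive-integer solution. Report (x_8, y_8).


Step 1: Find the fundamental solution (x₁, y₁) of x² - 120y² = 1.
  Expand √120 as a continued fraction. a₀ = ⌊√120⌋ = 10; iterate m_{k+1} = d_k·a_k − m_k, d_{k+1} = (120 − m_{k+1}²)/d_k, a_{k+1} = ⌊(a₀ + m_{k+1})/d_{k+1}⌋ (starting m₀ = 0, d₀ = 1), with convergents p_k = a_k·p_{k-1} + p_{k-2}, q_k = a_k·q_{k-1} + q_{k-2} (p₋₁ = 1, q₋₁ = 0):
  k = 0: a₀ = 10; p₀/q₀ = 10/1; p₀² − 120·q₀² = 100 − 120 = -20.
  k = 1: m = 10, d = 20, a = ⌊(10 + 10)/20⌋ = 1; p/q = (1·10 + 1)/(1·1 + 0) = 11/1; p² − 120·q² = 121 − 120 = 1.
  The first convergent with p² − 120·q² = 1 gives the fundamental solution (x₁, y₁) = (11, 1).
Step 2: Apply the recurrence (x_{n+1}, y_{n+1}) = (x₁x_n + 120y₁y_n, x₁y_n + y₁x_n) repeatedly.
  From (x_1, y_1) = (11, 1): x_2 = 11·11 + 120·1·1 = 241; y_2 = 11·1 + 1·11 = 22.
  From (x_2, y_2) = (241, 22): x_3 = 11·241 + 120·1·22 = 5291; y_3 = 11·22 + 1·241 = 483.
  From (x_3, y_3) = (5291, 483): x_4 = 11·5291 + 120·1·483 = 116161; y_4 = 11·483 + 1·5291 = 10604.
  From (x_4, y_4) = (116161, 10604): x_5 = 11·116161 + 120·1·10604 = 2550251; y_5 = 11·10604 + 1·116161 = 232805.
  From (x_5, y_5) = (2550251, 232805): x_6 = 11·2550251 + 120·1·232805 = 55989361; y_6 = 11·232805 + 1·2550251 = 5111106.
  From (x_6, y_6) = (55989361, 5111106): x_7 = 11·55989361 + 120·1·5111106 = 1229215691; y_7 = 11·5111106 + 1·55989361 = 112211527.
  From (x_7, y_7) = (1229215691, 112211527): x_8 = 11·1229215691 + 120·1·112211527 = 26986755841; y_8 = 11·112211527 + 1·1229215691 = 2463542488.
Step 3: Verify x_8² - 120·y_8² = 728284990821747617281 - 728284990821747617280 = 1 (should be 1). ✓

(x_1, y_1) = (11, 1); (x_8, y_8) = (26986755841, 2463542488).


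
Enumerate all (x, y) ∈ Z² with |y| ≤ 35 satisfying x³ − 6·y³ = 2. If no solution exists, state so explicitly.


The equation is x³ - 6y³ = 2. For fixed y, x³ = 6·y³ + 2, so a solution requires the RHS to be a perfect cube.
Strategy: iterate y from -35 to 35, compute RHS = 6·y³ + 2, and check whether it is a (positive or negative) perfect cube.
Check small values of y:
  y = 0: RHS = 2 is not a perfect cube.
  y = 1: RHS = 8 = (2)³ ⇒ x = 2 works.
  y = -1: RHS = -4 is not a perfect cube.
  y = 2: RHS = 50 is not a perfect cube.
  y = -2: RHS = -46 is not a perfect cube.
  y = 3: RHS = 164 is not a perfect cube.
  y = -3: RHS = -160 is not a perfect cube.
Continuing the search up to |y| = 35 finds no further solutions beyond those listed.
Collected solutions: (2, 1).

Solutions (with |y| ≤ 35): (2, 1).


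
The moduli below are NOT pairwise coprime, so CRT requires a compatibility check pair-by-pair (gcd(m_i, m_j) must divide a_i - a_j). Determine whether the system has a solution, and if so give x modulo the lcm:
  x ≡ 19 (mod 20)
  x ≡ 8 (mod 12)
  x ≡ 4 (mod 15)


Moduli 20, 12, 15 are not pairwise coprime, so CRT works modulo lcm(m_i) when all pairwise compatibility conditions hold.
Pairwise compatibility: gcd(m_i, m_j) must divide a_i - a_j for every pair.
Merge one congruence at a time:
  Start: x ≡ 19 (mod 20).
  Combine with x ≡ 8 (mod 12): gcd(20, 12) = 4, and 8 - 19 = -11 is NOT divisible by 4.
    ⇒ system is inconsistent (no integer solution).

No solution (the system is inconsistent).


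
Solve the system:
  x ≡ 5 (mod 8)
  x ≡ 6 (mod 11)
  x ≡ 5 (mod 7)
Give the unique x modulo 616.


Moduli 8, 11, 7 are pairwise coprime; by CRT there is a unique solution modulo M = 8 · 11 · 7 = 616.
Solve pairwise, accumulating the modulus:
  Start with x ≡ 5 (mod 8).
  Combine with x ≡ 6 (mod 11): since gcd(8, 11) = 1, we get a unique residue mod 88.
    Write x = 5 + 8·t and substitute into x ≡ 6 (mod 11): 8·t ≡ 6 − 5 = 1 (mod 11).
    The inverse of 8 mod 11 is 7 (since 8·7 = 56 = 5·11 + 1), so t ≡ 7·1 = 7 ≡ 7 (mod 11).
    Then x = 5 + 8·7 = 61, valid modulo lcm(8, 11) = 88: x ≡ 61 (mod 88).
  Combine with x ≡ 5 (mod 7): since gcd(88, 7) = 1, we get a unique residue mod 616.
    Write x = 61 + 88·t and substitute into x ≡ 5 (mod 7): 88·t ≡ 5 − 61 = -56 (mod 7).
    Reduce coefficients mod 7: 4·t ≡ 0 (mod 7).
    The inverse of 4 mod 7 is 2 (since 4·2 = 8 = 1·7 + 1), so t ≡ 2·0 = 0 ≡ 0 (mod 7).
    Then x = 61 + 88·0 = 61, valid modulo lcm(88, 7) = 616: x ≡ 61 (mod 616).
Verify: 61 mod 8 = 5 ✓, 61 mod 11 = 6 ✓, 61 mod 7 = 5 ✓.

x ≡ 61 (mod 616).


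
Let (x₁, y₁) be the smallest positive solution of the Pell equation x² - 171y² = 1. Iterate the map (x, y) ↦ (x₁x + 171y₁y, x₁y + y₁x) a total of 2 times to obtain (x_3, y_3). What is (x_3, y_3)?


Step 1: Find the fundamental solution (x₁, y₁) of x² - 171y² = 1.
  Expand √171 as a continued fraction. a₀ = ⌊√171⌋ = 13; iterate m_{k+1} = d_k·a_k − m_k, d_{k+1} = (171 − m_{k+1}²)/d_k, a_{k+1} = ⌊(a₀ + m_{k+1})/d_{k+1}⌋ (starting m₀ = 0, d₀ = 1), with convergents p_k = a_k·p_{k-1} + p_{k-2}, q_k = a_k·q_{k-1} + q_{k-2} (p₋₁ = 1, q₋₁ = 0):
  k = 0: a₀ = 13; p₀/q₀ = 13/1; p₀² − 171·q₀² = 169 − 171 = -2.
  k = 1: m = 13, d = 2, a = ⌊(13 + 13)/2⌋ = 13; p/q = (13·13 + 1)/(13·1 + 0) = 170/13; p² − 171·q² = 28900 − 28899 = 1.
  The first convergent with p² − 171·q² = 1 gives the fundamental solution (x₁, y₁) = (170, 13).
Step 2: Apply the recurrence (x_{n+1}, y_{n+1}) = (x₁x_n + 171y₁y_n, x₁y_n + y₁x_n) repeatedly.
  From (x_1, y_1) = (170, 13): x_2 = 170·170 + 171·13·13 = 57799; y_2 = 170·13 + 13·170 = 4420.
  From (x_2, y_2) = (57799, 4420): x_3 = 170·57799 + 171·13·4420 = 19651490; y_3 = 170·4420 + 13·57799 = 1502787.
Step 3: Verify x_3² - 171·y_3² = 386181059220100 - 386181059220099 = 1 (should be 1). ✓

(x_1, y_1) = (170, 13); (x_3, y_3) = (19651490, 1502787).


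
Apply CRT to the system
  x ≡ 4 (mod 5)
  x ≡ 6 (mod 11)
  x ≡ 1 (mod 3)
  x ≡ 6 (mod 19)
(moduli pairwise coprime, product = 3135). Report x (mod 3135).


Product of moduli M = 5 · 11 · 3 · 19 = 3135.
Merge one congruence at a time:
  Start: x ≡ 4 (mod 5).
  Combine with x ≡ 6 (mod 11); new modulus lcm = 55.
    Write x = 4 + 5·t and substitute into x ≡ 6 (mod 11): 5·t ≡ 6 − 4 = 2 (mod 11).
    The inverse of 5 mod 11 is 9 (since 5·9 = 45 = 4·11 + 1), so t ≡ 9·2 = 18 ≡ 7 (mod 11).
    Then x = 4 + 5·7 = 39, valid modulo lcm(5, 11) = 55: x ≡ 39 (mod 55).
  Combine with x ≡ 1 (mod 3); new modulus lcm = 165.
    Write x = 39 + 55·t and substitute into x ≡ 1 (mod 3): 55·t ≡ 1 − 39 = -38 (mod 3).
    Reduce coefficients mod 3: 1·t ≡ 1 (mod 3).
    So t ≡ 1 (mod 3).
    Then x = 39 + 55·1 = 94, valid modulo lcm(55, 3) = 165: x ≡ 94 (mod 165).
  Combine with x ≡ 6 (mod 19); new modulus lcm = 3135.
    Write x = 94 + 165·t and substitute into x ≡ 6 (mod 19): 165·t ≡ 6 − 94 = -88 (mod 19).
    Reduce coefficients mod 19: 13·t ≡ 7 (mod 19).
    The inverse of 13 mod 19 is 3 (since 13·3 = 39 = 2·19 + 1), so t ≡ 3·7 = 21 ≡ 2 (mod 19).
    Then x = 94 + 165·2 = 424, valid modulo lcm(165, 19) = 3135: x ≡ 424 (mod 3135).
Verify against each original: 424 mod 5 = 4, 424 mod 11 = 6, 424 mod 3 = 1, 424 mod 19 = 6.

x ≡ 424 (mod 3135).


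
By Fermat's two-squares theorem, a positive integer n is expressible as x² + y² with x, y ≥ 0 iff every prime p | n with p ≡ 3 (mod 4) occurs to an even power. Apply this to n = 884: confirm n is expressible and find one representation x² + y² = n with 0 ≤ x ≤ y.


Step 1: Factor n = 884 = 2^2 · 13 · 17.
Step 2: Check the mod-4 condition on each prime factor: 2 = 2 (special); 13 ≡ 1 (mod 4), exponent 1; 17 ≡ 1 (mod 4), exponent 1.
All primes ≡ 3 (mod 4) appear to even exponent (or don't appear), so by the two-squares theorem n IS expressible as a sum of two squares.
Step 3: Build a representation. Group n = k² · m with k = 2 and m = 13 · 17 = 221 (a product of primes ≡ 1 (mod 4)); a representation of m scales to one of n via (k·x)² + (k·y)² = k²(x² + y²). Each prime p ≡ 1 (mod 4) is itself a sum of two squares; find a² by testing p − a² for a perfect square:
  13: 13 − 1² = 12, 13 − 2² = 9 = 3² ⇒ 13 = 2² + 3².
  17: 17 − 1² = 16 = 4² ⇒ 17 = 1² + 4².
  Combine using the Brahmagupta–Fibonacci identity (a² + b²)(c² + d²) = (ac − bd)² + (ad + bc)² = (ac + bd)² + (ad − bc)²:
  13 · 17 = 221: from (2² + 3²)(1² + 4²), take (2·1 − 3·4, 2·4 + 3·1) = (2 − 12, 8 + 3) = (-10, 11); dropping signs (only squares matter) gives (10, 11); check 10² + 11² = 100 + 121 = 221 ✓.
  Scale by k = 2: (2·10, 2·11) = (20, 22).
Step 4: Order so x ≤ y and verify: 20² + 22² = 400 + 484 = 884 = n. ✓

n = 884 = 20² + 22² (one valid representation with x ≤ y).


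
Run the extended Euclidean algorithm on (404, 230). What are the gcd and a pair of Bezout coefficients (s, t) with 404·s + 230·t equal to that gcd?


Euclidean algorithm on (404, 230) — divide until remainder is 0:
  404 = 1 · 230 + 174
  230 = 1 · 174 + 56
  174 = 3 · 56 + 6
  56 = 9 · 6 + 2
  6 = 3 · 2 + 0
gcd(404, 230) = 2.
Track Bezout coefficients alongside the remainders: start with r₀ = 404 = a·1 + b·0 (s = 1, t = 0) and r₁ = 230 = a·0 + b·1 (s = 0, t = 1); each new remainder r_{k+1} = r_{k-1} − q_k·r_k inherits s_{k+1} = s_{k-1} − q_k·s_k, t_{k+1} = t_{k-1} − q_k·t_k, so r_k = a·s_k + b·t_k at every step:
  q = 1: r = 174, s = 1 − 1·0 = 1, t = 0 − 1·1 = -1  (check: 404·1 + 230·(-1) = 174)
  q = 1: r = 56, s = 0 − 1·1 = -1, t = 1 − 1·(-1) = 2  (check: 404·(-1) + 230·2 = 56)
  q = 3: r = 6, s = 1 − 3·(-1) = 4, t = -1 − 3·2 = -7  (check: 404·4 + 230·(-7) = 6)
  q = 9: r = 2, s = -1 − 9·4 = -37, t = 2 − 9·(-7) = 65  (check: 404·(-37) + 230·65 = 2)
The row with r = 2 (the gcd) gives the Bezout coefficients s = -37, t = 65.
Result: 404 · (-37) + 230 · (65) = 2.

gcd(404, 230) = 2; s = -37, t = 65 (check: 404·(-37) + 230·65 = 2).


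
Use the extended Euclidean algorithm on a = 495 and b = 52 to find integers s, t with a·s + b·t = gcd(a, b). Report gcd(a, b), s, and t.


Euclidean algorithm on (495, 52) — divide until remainder is 0:
  495 = 9 · 52 + 27
  52 = 1 · 27 + 25
  27 = 1 · 25 + 2
  25 = 12 · 2 + 1
  2 = 2 · 1 + 0
gcd(495, 52) = 1.
Track Bezout coefficients alongside the remainders: start with r₀ = 495 = a·1 + b·0 (s = 1, t = 0) and r₁ = 52 = a·0 + b·1 (s = 0, t = 1); each new remainder r_{k+1} = r_{k-1} − q_k·r_k inherits s_{k+1} = s_{k-1} − q_k·s_k, t_{k+1} = t_{k-1} − q_k·t_k, so r_k = a·s_k + b·t_k at every step:
  q = 9: r = 27, s = 1 − 9·0 = 1, t = 0 − 9·1 = -9  (check: 495·1 + 52·(-9) = 27)
  q = 1: r = 25, s = 0 − 1·1 = -1, t = 1 − 1·(-9) = 10  (check: 495·(-1) + 52·10 = 25)
  q = 1: r = 2, s = 1 − 1·(-1) = 2, t = -9 − 1·10 = -19  (check: 495·2 + 52·(-19) = 2)
  q = 12: r = 1, s = -1 − 12·2 = -25, t = 10 − 12·(-19) = 238  (check: 495·(-25) + 52·238 = 1)
The row with r = 1 (the gcd) gives the Bezout coefficients s = -25, t = 238.
Result: 495 · (-25) + 52 · (238) = 1.

gcd(495, 52) = 1; s = -25, t = 238 (check: 495·(-25) + 52·238 = 1).


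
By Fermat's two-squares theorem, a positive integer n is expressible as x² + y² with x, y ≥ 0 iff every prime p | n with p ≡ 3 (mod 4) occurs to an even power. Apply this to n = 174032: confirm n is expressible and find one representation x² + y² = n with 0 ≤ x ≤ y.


Step 1: Factor n = 174032 = 2^4 · 73 · 149.
Step 2: Check the mod-4 condition on each prime factor: 2 = 2 (special); 73 ≡ 1 (mod 4), exponent 1; 149 ≡ 1 (mod 4), exponent 1.
All primes ≡ 3 (mod 4) appear to even exponent (or don't appear), so by the two-squares theorem n IS expressible as a sum of two squares.
Step 3: Build a representation. Group n = k² · m with k = 4 and m = 73 · 149 = 10877 (a product of primes ≡ 1 (mod 4)); a representation of m scales to one of n via (k·x)² + (k·y)² = k²(x² + y²). Each prime p ≡ 1 (mod 4) is itself a sum of two squares; find a² by testing p − a² for a perfect square:
  73: 73 − 1² = 72, 73 − 2² = 69, 73 − 3² = 64 = 8² ⇒ 73 = 3² + 8².
  149: 149 − 1² = 148, 149 − 2² = 145, 149 − 3² = 140, 149 − 4² = 133, 149 − 5² = 124, 149 − 6² = 113, 149 − 7² = 100 = 10² ⇒ 149 = 7² + 10².
  Combine using the Brahmagupta–Fibonacci identity (a² + b²)(c² + d²) = (ac − bd)² + (ad + bc)² = (ac + bd)² + (ad − bc)²:
  73 · 149 = 10877: from (3² + 8²)(7² + 10²), take (3·7 − 8·10, 3·10 + 8·7) = (21 − 80, 30 + 56) = (-59, 86); dropping signs (only squares matter) gives (59, 86); check 59² + 86² = 3481 + 7396 = 10877 ✓.
  Scale by k = 4: (4·59, 4·86) = (236, 344).
Step 4: Order so x ≤ y and verify: 236² + 344² = 55696 + 118336 = 174032 = n. ✓

n = 174032 = 236² + 344² (one valid representation with x ≤ y).


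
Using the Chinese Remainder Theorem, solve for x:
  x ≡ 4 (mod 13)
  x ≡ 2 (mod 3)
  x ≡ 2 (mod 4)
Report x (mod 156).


Moduli 13, 3, 4 are pairwise coprime; by CRT there is a unique solution modulo M = 13 · 3 · 4 = 156.
Solve pairwise, accumulating the modulus:
  Start with x ≡ 4 (mod 13).
  Combine with x ≡ 2 (mod 3): since gcd(13, 3) = 1, we get a unique residue mod 39.
    Write x = 4 + 13·t and substitute into x ≡ 2 (mod 3): 13·t ≡ 2 − 4 = -2 (mod 3).
    Reduce coefficients mod 3: 1·t ≡ 1 (mod 3).
    So t ≡ 1 (mod 3).
    Then x = 4 + 13·1 = 17, valid modulo lcm(13, 3) = 39: x ≡ 17 (mod 39).
  Combine with x ≡ 2 (mod 4): since gcd(39, 4) = 1, we get a unique residue mod 156.
    Write x = 17 + 39·t and substitute into x ≡ 2 (mod 4): 39·t ≡ 2 − 17 = -15 (mod 4).
    Reduce coefficients mod 4: 3·t ≡ 1 (mod 4).
    The inverse of 3 mod 4 is 3 (since 3·3 = 9 = 2·4 + 1), so t ≡ 3·1 = 3 ≡ 3 (mod 4).
    Then x = 17 + 39·3 = 134, valid modulo lcm(39, 4) = 156: x ≡ 134 (mod 156).
Verify: 134 mod 13 = 4 ✓, 134 mod 3 = 2 ✓, 134 mod 4 = 2 ✓.

x ≡ 134 (mod 156).


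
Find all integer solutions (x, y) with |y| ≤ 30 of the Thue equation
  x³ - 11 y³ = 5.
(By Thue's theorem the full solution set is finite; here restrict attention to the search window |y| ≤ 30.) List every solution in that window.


The equation is x³ - 11y³ = 5. For fixed y, x³ = 11·y³ + 5, so a solution requires the RHS to be a perfect cube.
Strategy: iterate y from -30 to 30, compute RHS = 11·y³ + 5, and check whether it is a (positive or negative) perfect cube.
Check small values of y:
  y = 0: RHS = 5 is not a perfect cube.
  y = 1: RHS = 16 is not a perfect cube.
  y = -1: RHS = -6 is not a perfect cube.
  y = 2: RHS = 93 is not a perfect cube.
  y = -2: RHS = -83 is not a perfect cube.
  y = 3: RHS = 302 is not a perfect cube.
  y = -3: RHS = -292 is not a perfect cube.
Continuing the search up to |y| = 30 finds no solutions either.
No (x, y) in the scanned range satisfies the equation.

No integer solutions with |y| ≤ 30.


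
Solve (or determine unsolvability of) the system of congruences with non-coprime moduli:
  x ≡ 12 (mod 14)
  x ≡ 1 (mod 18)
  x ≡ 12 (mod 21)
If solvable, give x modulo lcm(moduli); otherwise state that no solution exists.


Moduli 14, 18, 21 are not pairwise coprime, so CRT works modulo lcm(m_i) when all pairwise compatibility conditions hold.
Pairwise compatibility: gcd(m_i, m_j) must divide a_i - a_j for every pair.
Merge one congruence at a time:
  Start: x ≡ 12 (mod 14).
  Combine with x ≡ 1 (mod 18): gcd(14, 18) = 2, and 1 - 12 = -11 is NOT divisible by 2.
    ⇒ system is inconsistent (no integer solution).

No solution (the system is inconsistent).


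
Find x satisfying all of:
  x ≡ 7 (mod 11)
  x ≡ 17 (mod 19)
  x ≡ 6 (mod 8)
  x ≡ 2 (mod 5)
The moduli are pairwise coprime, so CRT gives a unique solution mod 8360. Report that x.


Product of moduli M = 11 · 19 · 8 · 5 = 8360.
Merge one congruence at a time:
  Start: x ≡ 7 (mod 11).
  Combine with x ≡ 17 (mod 19); new modulus lcm = 209.
    Write x = 7 + 11·t and substitute into x ≡ 17 (mod 19): 11·t ≡ 17 − 7 = 10 (mod 19).
    The inverse of 11 mod 19 is 7 (since 11·7 = 77 = 4·19 + 1), so t ≡ 7·10 = 70 ≡ 13 (mod 19).
    Then x = 7 + 11·13 = 150, valid modulo lcm(11, 19) = 209: x ≡ 150 (mod 209).
  Combine with x ≡ 6 (mod 8); new modulus lcm = 1672.
    Write x = 150 + 209·t and substitute into x ≡ 6 (mod 8): 209·t ≡ 6 − 150 = -144 (mod 8).
    Reduce coefficients mod 8: 1·t ≡ 0 (mod 8).
    So t ≡ 0 (mod 8).
    Then x = 150 + 209·0 = 150, valid modulo lcm(209, 8) = 1672: x ≡ 150 (mod 1672).
  Combine with x ≡ 2 (mod 5); new modulus lcm = 8360.
    Write x = 150 + 1672·t and substitute into x ≡ 2 (mod 5): 1672·t ≡ 2 − 150 = -148 (mod 5).
    Reduce coefficients mod 5: 2·t ≡ 2 (mod 5).
    The inverse of 2 mod 5 is 3 (since 2·3 = 6 = 1·5 + 1), so t ≡ 3·2 = 6 ≡ 1 (mod 5).
    Then x = 150 + 1672·1 = 1822, valid modulo lcm(1672, 5) = 8360: x ≡ 1822 (mod 8360).
Verify against each original: 1822 mod 11 = 7, 1822 mod 19 = 17, 1822 mod 8 = 6, 1822 mod 5 = 2.

x ≡ 1822 (mod 8360).


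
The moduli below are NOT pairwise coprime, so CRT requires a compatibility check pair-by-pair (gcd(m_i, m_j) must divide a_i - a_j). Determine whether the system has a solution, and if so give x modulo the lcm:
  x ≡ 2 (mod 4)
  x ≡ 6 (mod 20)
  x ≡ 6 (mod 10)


Moduli 4, 20, 10 are not pairwise coprime, so CRT works modulo lcm(m_i) when all pairwise compatibility conditions hold.
Pairwise compatibility: gcd(m_i, m_j) must divide a_i - a_j for every pair.
Merge one congruence at a time:
  Start: x ≡ 2 (mod 4).
  Combine with x ≡ 6 (mod 20): gcd(4, 20) = 4; 6 - 2 = 4, which IS divisible by 4, so compatible.
    Write x = 2 + 4·t and substitute into x ≡ 6 (mod 20): 4·t ≡ 6 − 2 = 4 (mod 20).
    Divide the congruence (and modulus) by g = 4: 1·t ≡ 1 (mod 5).
    So t ≡ 1 (mod 5).
    Then x = 2 + 4·1 = 6, valid modulo lcm(4, 20) = 20: x ≡ 6 (mod 20).
  Combine with x ≡ 6 (mod 10): gcd(20, 10) = 10; 6 - 6 = 0, which IS divisible by 10, so compatible.
    Write x = 6 + 20·t and substitute into x ≡ 6 (mod 10): 20·t ≡ 6 − 6 = 0 (mod 10).
    Divide the congruence (and modulus) by g = 10: 2·t ≡ 0 (mod 1).
    Modulo 1 every t works; take t = 0.
    Then x = 6 + 20·0 = 6, valid modulo lcm(20, 10) = 20: x ≡ 6 (mod 20).
Verify: 6 mod 4 = 2, 6 mod 20 = 6, 6 mod 10 = 6.

x ≡ 6 (mod 20).


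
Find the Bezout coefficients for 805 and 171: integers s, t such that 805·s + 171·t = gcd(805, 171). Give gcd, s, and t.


Euclidean algorithm on (805, 171) — divide until remainder is 0:
  805 = 4 · 171 + 121
  171 = 1 · 121 + 50
  121 = 2 · 50 + 21
  50 = 2 · 21 + 8
  21 = 2 · 8 + 5
  8 = 1 · 5 + 3
  5 = 1 · 3 + 2
  3 = 1 · 2 + 1
  2 = 2 · 1 + 0
gcd(805, 171) = 1.
Track Bezout coefficients alongside the remainders: start with r₀ = 805 = a·1 + b·0 (s = 1, t = 0) and r₁ = 171 = a·0 + b·1 (s = 0, t = 1); each new remainder r_{k+1} = r_{k-1} − q_k·r_k inherits s_{k+1} = s_{k-1} − q_k·s_k, t_{k+1} = t_{k-1} − q_k·t_k, so r_k = a·s_k + b·t_k at every step:
  q = 4: r = 121, s = 1 − 4·0 = 1, t = 0 − 4·1 = -4  (check: 805·1 + 171·(-4) = 121)
  q = 1: r = 50, s = 0 − 1·1 = -1, t = 1 − 1·(-4) = 5  (check: 805·(-1) + 171·5 = 50)
  q = 2: r = 21, s = 1 − 2·(-1) = 3, t = -4 − 2·5 = -14  (check: 805·3 + 171·(-14) = 21)
  q = 2: r = 8, s = -1 − 2·3 = -7, t = 5 − 2·(-14) = 33  (check: 805·(-7) + 171·33 = 8)
  q = 2: r = 5, s = 3 − 2·(-7) = 17, t = -14 − 2·33 = -80  (check: 805·17 + 171·(-80) = 5)
  q = 1: r = 3, s = -7 − 1·17 = -24, t = 33 − 1·(-80) = 113  (check: 805·(-24) + 171·113 = 3)
  q = 1: r = 2, s = 17 − 1·(-24) = 41, t = -80 − 1·113 = -193  (check: 805·41 + 171·(-193) = 2)
  q = 1: r = 1, s = -24 − 1·41 = -65, t = 113 − 1·(-193) = 306  (check: 805·(-65) + 171·306 = 1)
The row with r = 1 (the gcd) gives the Bezout coefficients s = -65, t = 306.
Result: 805 · (-65) + 171 · (306) = 1.

gcd(805, 171) = 1; s = -65, t = 306 (check: 805·(-65) + 171·306 = 1).


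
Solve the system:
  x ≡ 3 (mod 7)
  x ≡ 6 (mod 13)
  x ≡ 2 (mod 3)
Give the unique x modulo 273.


Moduli 7, 13, 3 are pairwise coprime; by CRT there is a unique solution modulo M = 7 · 13 · 3 = 273.
Solve pairwise, accumulating the modulus:
  Start with x ≡ 3 (mod 7).
  Combine with x ≡ 6 (mod 13): since gcd(7, 13) = 1, we get a unique residue mod 91.
    Write x = 3 + 7·t and substitute into x ≡ 6 (mod 13): 7·t ≡ 6 − 3 = 3 (mod 13).
    The inverse of 7 mod 13 is 2 (since 7·2 = 14 = 1·13 + 1), so t ≡ 2·3 = 6 ≡ 6 (mod 13).
    Then x = 3 + 7·6 = 45, valid modulo lcm(7, 13) = 91: x ≡ 45 (mod 91).
  Combine with x ≡ 2 (mod 3): since gcd(91, 3) = 1, we get a unique residue mod 273.
    Write x = 45 + 91·t and substitute into x ≡ 2 (mod 3): 91·t ≡ 2 − 45 = -43 (mod 3).
    Reduce coefficients mod 3: 1·t ≡ 2 (mod 3).
    So t ≡ 2 (mod 3).
    Then x = 45 + 91·2 = 227, valid modulo lcm(91, 3) = 273: x ≡ 227 (mod 273).
Verify: 227 mod 7 = 3 ✓, 227 mod 13 = 6 ✓, 227 mod 3 = 2 ✓.

x ≡ 227 (mod 273).


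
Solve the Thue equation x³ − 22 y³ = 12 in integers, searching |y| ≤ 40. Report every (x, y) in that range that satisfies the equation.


The equation is x³ - 22y³ = 12. For fixed y, x³ = 22·y³ + 12, so a solution requires the RHS to be a perfect cube.
Strategy: iterate y from -40 to 40, compute RHS = 22·y³ + 12, and check whether it is a (positive or negative) perfect cube.
Check small values of y:
  y = 0: RHS = 12 is not a perfect cube.
  y = 1: RHS = 34 is not a perfect cube.
  y = -1: RHS = -10 is not a perfect cube.
  y = 2: RHS = 188 is not a perfect cube.
  y = -2: RHS = -164 is not a perfect cube.
  y = 3: RHS = 606 is not a perfect cube.
  y = -3: RHS = -582 is not a perfect cube.
Continuing the search up to |y| = 40 finds no solutions either.
No (x, y) in the scanned range satisfies the equation.

No integer solutions with |y| ≤ 40.


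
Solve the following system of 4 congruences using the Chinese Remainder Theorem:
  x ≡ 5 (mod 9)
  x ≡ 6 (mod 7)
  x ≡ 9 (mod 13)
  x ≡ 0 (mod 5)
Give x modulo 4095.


Product of moduli M = 9 · 7 · 13 · 5 = 4095.
Merge one congruence at a time:
  Start: x ≡ 5 (mod 9).
  Combine with x ≡ 6 (mod 7); new modulus lcm = 63.
    Write x = 5 + 9·t and substitute into x ≡ 6 (mod 7): 9·t ≡ 6 − 5 = 1 (mod 7).
    Reduce coefficients mod 7: 2·t ≡ 1 (mod 7).
    The inverse of 2 mod 7 is 4 (since 2·4 = 8 = 1·7 + 1), so t ≡ 4·1 = 4 ≡ 4 (mod 7).
    Then x = 5 + 9·4 = 41, valid modulo lcm(9, 7) = 63: x ≡ 41 (mod 63).
  Combine with x ≡ 9 (mod 13); new modulus lcm = 819.
    Write x = 41 + 63·t and substitute into x ≡ 9 (mod 13): 63·t ≡ 9 − 41 = -32 (mod 13).
    Reduce coefficients mod 13: 11·t ≡ 7 (mod 13).
    The inverse of 11 mod 13 is 6 (since 11·6 = 66 = 5·13 + 1), so t ≡ 6·7 = 42 ≡ 3 (mod 13).
    Then x = 41 + 63·3 = 230, valid modulo lcm(63, 13) = 819: x ≡ 230 (mod 819).
  Combine with x ≡ 0 (mod 5); new modulus lcm = 4095.
    Write x = 230 + 819·t and substitute into x ≡ 0 (mod 5): 819·t ≡ 0 − 230 = -230 (mod 5).
    Reduce coefficients mod 5: 4·t ≡ 0 (mod 5).
    The inverse of 4 mod 5 is 4 (since 4·4 = 16 = 3·5 + 1), so t ≡ 4·0 = 0 ≡ 0 (mod 5).
    Then x = 230 + 819·0 = 230, valid modulo lcm(819, 5) = 4095: x ≡ 230 (mod 4095).
Verify against each original: 230 mod 9 = 5, 230 mod 7 = 6, 230 mod 13 = 9, 230 mod 5 = 0.

x ≡ 230 (mod 4095).


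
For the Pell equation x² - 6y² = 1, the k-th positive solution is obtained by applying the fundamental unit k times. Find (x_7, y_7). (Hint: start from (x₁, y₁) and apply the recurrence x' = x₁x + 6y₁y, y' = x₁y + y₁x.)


Step 1: Find the fundamental solution (x₁, y₁) of x² - 6y² = 1.
  Expand √6 as a continued fraction. a₀ = ⌊√6⌋ = 2; iterate m_{k+1} = d_k·a_k − m_k, d_{k+1} = (6 − m_{k+1}²)/d_k, a_{k+1} = ⌊(a₀ + m_{k+1})/d_{k+1}⌋ (starting m₀ = 0, d₀ = 1), with convergents p_k = a_k·p_{k-1} + p_{k-2}, q_k = a_k·q_{k-1} + q_{k-2} (p₋₁ = 1, q₋₁ = 0):
  k = 0: a₀ = 2; p₀/q₀ = 2/1; p₀² − 6·q₀² = 4 − 6 = -2.
  k = 1: m = 2, d = 2, a = ⌊(2 + 2)/2⌋ = 2; p/q = (2·2 + 1)/(2·1 + 0) = 5/2; p² − 6·q² = 25 − 24 = 1.
  The first convergent with p² − 6·q² = 1 gives the fundamental solution (x₁, y₁) = (5, 2).
Step 2: Apply the recurrence (x_{n+1}, y_{n+1}) = (x₁x_n + 6y₁y_n, x₁y_n + y₁x_n) repeatedly.
  From (x_1, y_1) = (5, 2): x_2 = 5·5 + 6·2·2 = 49; y_2 = 5·2 + 2·5 = 20.
  From (x_2, y_2) = (49, 20): x_3 = 5·49 + 6·2·20 = 485; y_3 = 5·20 + 2·49 = 198.
  From (x_3, y_3) = (485, 198): x_4 = 5·485 + 6·2·198 = 4801; y_4 = 5·198 + 2·485 = 1960.
  From (x_4, y_4) = (4801, 1960): x_5 = 5·4801 + 6·2·1960 = 47525; y_5 = 5·1960 + 2·4801 = 19402.
  From (x_5, y_5) = (47525, 19402): x_6 = 5·47525 + 6·2·19402 = 470449; y_6 = 5·19402 + 2·47525 = 192060.
  From (x_6, y_6) = (470449, 192060): x_7 = 5·470449 + 6·2·192060 = 4656965; y_7 = 5·192060 + 2·470449 = 1901198.
Step 3: Verify x_7² - 6·y_7² = 21687323011225 - 21687323011224 = 1 (should be 1). ✓

(x_1, y_1) = (5, 2); (x_7, y_7) = (4656965, 1901198).


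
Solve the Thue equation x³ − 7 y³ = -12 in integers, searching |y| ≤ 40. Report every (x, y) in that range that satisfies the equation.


The equation is x³ - 7y³ = -12. For fixed y, x³ = 7·y³ − 12, so a solution requires the RHS to be a perfect cube.
Strategy: iterate y from -40 to 40, compute RHS = 7·y³ − 12, and check whether it is a (positive or negative) perfect cube.
Check small values of y:
  y = 0: RHS = -12 is not a perfect cube.
  y = 1: RHS = -5 is not a perfect cube.
  y = -1: RHS = -19 is not a perfect cube.
  y = 2: RHS = 44 is not a perfect cube.
  y = -2: RHS = -68 is not a perfect cube.
  y = 3: RHS = 177 is not a perfect cube.
  y = -3: RHS = -201 is not a perfect cube.
Continuing the search up to |y| = 40 finds no solutions either.
No (x, y) in the scanned range satisfies the equation.

No integer solutions with |y| ≤ 40.


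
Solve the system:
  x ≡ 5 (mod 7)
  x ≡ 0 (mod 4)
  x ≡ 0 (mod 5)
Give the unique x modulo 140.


Moduli 7, 4, 5 are pairwise coprime; by CRT there is a unique solution modulo M = 7 · 4 · 5 = 140.
Solve pairwise, accumulating the modulus:
  Start with x ≡ 5 (mod 7).
  Combine with x ≡ 0 (mod 4): since gcd(7, 4) = 1, we get a unique residue mod 28.
    Write x = 5 + 7·t and substitute into x ≡ 0 (mod 4): 7·t ≡ 0 − 5 = -5 (mod 4).
    Reduce coefficients mod 4: 3·t ≡ 3 (mod 4).
    The inverse of 3 mod 4 is 3 (since 3·3 = 9 = 2·4 + 1), so t ≡ 3·3 = 9 ≡ 1 (mod 4).
    Then x = 5 + 7·1 = 12, valid modulo lcm(7, 4) = 28: x ≡ 12 (mod 28).
  Combine with x ≡ 0 (mod 5): since gcd(28, 5) = 1, we get a unique residue mod 140.
    Write x = 12 + 28·t and substitute into x ≡ 0 (mod 5): 28·t ≡ 0 − 12 = -12 (mod 5).
    Reduce coefficients mod 5: 3·t ≡ 3 (mod 5).
    The inverse of 3 mod 5 is 2 (since 3·2 = 6 = 1·5 + 1), so t ≡ 2·3 = 6 ≡ 1 (mod 5).
    Then x = 12 + 28·1 = 40, valid modulo lcm(28, 5) = 140: x ≡ 40 (mod 140).
Verify: 40 mod 7 = 5 ✓, 40 mod 4 = 0 ✓, 40 mod 5 = 0 ✓.

x ≡ 40 (mod 140).


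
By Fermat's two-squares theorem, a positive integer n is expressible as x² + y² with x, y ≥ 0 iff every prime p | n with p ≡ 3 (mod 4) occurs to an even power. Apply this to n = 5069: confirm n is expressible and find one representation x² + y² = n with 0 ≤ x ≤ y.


Step 1: Factor n = 5069 = 37 · 137.
Step 2: Check the mod-4 condition on each prime factor: 37 ≡ 1 (mod 4), exponent 1; 137 ≡ 1 (mod 4), exponent 1.
All primes ≡ 3 (mod 4) appear to even exponent (or don't appear), so by the two-squares theorem n IS expressible as a sum of two squares.
Step 3: Build a representation. Here n = 37 · 137 is a product of primes ≡ 1 (mod 4). Each prime p ≡ 1 (mod 4) is itself a sum of two squares; find a² by testing p − a² for a perfect square:
  37: 37 − 1² = 36 = 6² ⇒ 37 = 1² + 6².
  137: 137 − 1² = 136, 137 − 2² = 133, 137 − 3² = 128, 137 − 4² = 121 = 11² ⇒ 137 = 4² + 11².
  Combine using the Brahmagupta–Fibonacci identity (a² + b²)(c² + d²) = (ac − bd)² + (ad + bc)² = (ac + bd)² + (ad − bc)²:
  37 · 137 = 5069: from (1² + 6²)(4² + 11²), take (1·4 − 6·11, 1·11 + 6·4) = (4 − 66, 11 + 24) = (-62, 35); dropping signs (only squares matter) gives (62, 35); check 62² + 35² = 3844 + 1225 = 5069 ✓.
Step 4: Order so x ≤ y and verify: 35² + 62² = 1225 + 3844 = 5069 = n. ✓

n = 5069 = 35² + 62² (one valid representation with x ≤ y).


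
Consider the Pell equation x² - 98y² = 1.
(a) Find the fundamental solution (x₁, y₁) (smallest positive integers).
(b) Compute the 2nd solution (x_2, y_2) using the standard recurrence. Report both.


Step 1: Find the fundamental solution (x₁, y₁) of x² - 98y² = 1.
  Expand √98 as a continued fraction. a₀ = ⌊√98⌋ = 9; iterate m_{k+1} = d_k·a_k − m_k, d_{k+1} = (98 − m_{k+1}²)/d_k, a_{k+1} = ⌊(a₀ + m_{k+1})/d_{k+1}⌋ (starting m₀ = 0, d₀ = 1), with convergents p_k = a_k·p_{k-1} + p_{k-2}, q_k = a_k·q_{k-1} + q_{k-2} (p₋₁ = 1, q₋₁ = 0):
  k = 0: a₀ = 9; p₀/q₀ = 9/1; p₀² − 98·q₀² = 81 − 98 = -17.
  k = 1: m = 9, d = 17, a = ⌊(9 + 9)/17⌋ = 1; p/q = (1·9 + 1)/(1·1 + 0) = 10/1; p² − 98·q² = 100 − 98 = 2.
  k = 2: m = 8, d = 2, a = ⌊(9 + 8)/2⌋ = 8; p/q = (8·10 + 9)/(8·1 + 1) = 89/9; p² − 98·q² = 7921 − 7938 = -17.
  k = 3: m = 8, d = 17, a = ⌊(9 + 8)/17⌋ = 1; p/q = (1·89 + 10)/(1·9 + 1) = 99/10; p² − 98·q² = 9801 − 9800 = 1.
  The first convergent with p² − 98·q² = 1 gives the fundamental solution (x₁, y₁) = (99, 10).
Step 2: Apply the recurrence (x_{n+1}, y_{n+1}) = (x₁x_n + 98y₁y_n, x₁y_n + y₁x_n) repeatedly.
  From (x_1, y_1) = (99, 10): x_2 = 99·99 + 98·10·10 = 19601; y_2 = 99·10 + 10·99 = 1980.
Step 3: Verify x_2² - 98·y_2² = 384199201 - 384199200 = 1 (should be 1). ✓

(x_1, y_1) = (99, 10); (x_2, y_2) = (19601, 1980).


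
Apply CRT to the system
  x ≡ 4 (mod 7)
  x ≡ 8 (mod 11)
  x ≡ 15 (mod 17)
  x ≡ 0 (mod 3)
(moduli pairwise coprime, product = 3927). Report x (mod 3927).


Product of moduli M = 7 · 11 · 17 · 3 = 3927.
Merge one congruence at a time:
  Start: x ≡ 4 (mod 7).
  Combine with x ≡ 8 (mod 11); new modulus lcm = 77.
    Write x = 4 + 7·t and substitute into x ≡ 8 (mod 11): 7·t ≡ 8 − 4 = 4 (mod 11).
    The inverse of 7 mod 11 is 8 (since 7·8 = 56 = 5·11 + 1), so t ≡ 8·4 = 32 ≡ 10 (mod 11).
    Then x = 4 + 7·10 = 74, valid modulo lcm(7, 11) = 77: x ≡ 74 (mod 77).
  Combine with x ≡ 15 (mod 17); new modulus lcm = 1309.
    Write x = 74 + 77·t and substitute into x ≡ 15 (mod 17): 77·t ≡ 15 − 74 = -59 (mod 17).
    Reduce coefficients mod 17: 9·t ≡ 9 (mod 17).
    The inverse of 9 mod 17 is 2 (since 9·2 = 18 = 1·17 + 1), so t ≡ 2·9 = 18 ≡ 1 (mod 17).
    Then x = 74 + 77·1 = 151, valid modulo lcm(77, 17) = 1309: x ≡ 151 (mod 1309).
  Combine with x ≡ 0 (mod 3); new modulus lcm = 3927.
    Write x = 151 + 1309·t and substitute into x ≡ 0 (mod 3): 1309·t ≡ 0 − 151 = -151 (mod 3).
    Reduce coefficients mod 3: 1·t ≡ 2 (mod 3).
    So t ≡ 2 (mod 3).
    Then x = 151 + 1309·2 = 2769, valid modulo lcm(1309, 3) = 3927: x ≡ 2769 (mod 3927).
Verify against each original: 2769 mod 7 = 4, 2769 mod 11 = 8, 2769 mod 17 = 15, 2769 mod 3 = 0.

x ≡ 2769 (mod 3927).


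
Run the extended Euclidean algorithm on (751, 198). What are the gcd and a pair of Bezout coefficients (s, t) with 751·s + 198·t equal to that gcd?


Euclidean algorithm on (751, 198) — divide until remainder is 0:
  751 = 3 · 198 + 157
  198 = 1 · 157 + 41
  157 = 3 · 41 + 34
  41 = 1 · 34 + 7
  34 = 4 · 7 + 6
  7 = 1 · 6 + 1
  6 = 6 · 1 + 0
gcd(751, 198) = 1.
Track Bezout coefficients alongside the remainders: start with r₀ = 751 = a·1 + b·0 (s = 1, t = 0) and r₁ = 198 = a·0 + b·1 (s = 0, t = 1); each new remainder r_{k+1} = r_{k-1} − q_k·r_k inherits s_{k+1} = s_{k-1} − q_k·s_k, t_{k+1} = t_{k-1} − q_k·t_k, so r_k = a·s_k + b·t_k at every step:
  q = 3: r = 157, s = 1 − 3·0 = 1, t = 0 − 3·1 = -3  (check: 751·1 + 198·(-3) = 157)
  q = 1: r = 41, s = 0 − 1·1 = -1, t = 1 − 1·(-3) = 4  (check: 751·(-1) + 198·4 = 41)
  q = 3: r = 34, s = 1 − 3·(-1) = 4, t = -3 − 3·4 = -15  (check: 751·4 + 198·(-15) = 34)
  q = 1: r = 7, s = -1 − 1·4 = -5, t = 4 − 1·(-15) = 19  (check: 751·(-5) + 198·19 = 7)
  q = 4: r = 6, s = 4 − 4·(-5) = 24, t = -15 − 4·19 = -91  (check: 751·24 + 198·(-91) = 6)
  q = 1: r = 1, s = -5 − 1·24 = -29, t = 19 − 1·(-91) = 110  (check: 751·(-29) + 198·110 = 1)
The row with r = 1 (the gcd) gives the Bezout coefficients s = -29, t = 110.
Result: 751 · (-29) + 198 · (110) = 1.

gcd(751, 198) = 1; s = -29, t = 110 (check: 751·(-29) + 198·110 = 1).


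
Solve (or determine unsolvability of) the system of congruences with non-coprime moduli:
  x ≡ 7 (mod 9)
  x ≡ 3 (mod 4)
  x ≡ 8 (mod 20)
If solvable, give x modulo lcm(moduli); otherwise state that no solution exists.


Moduli 9, 4, 20 are not pairwise coprime, so CRT works modulo lcm(m_i) when all pairwise compatibility conditions hold.
Pairwise compatibility: gcd(m_i, m_j) must divide a_i - a_j for every pair.
Merge one congruence at a time:
  Start: x ≡ 7 (mod 9).
  Combine with x ≡ 3 (mod 4): gcd(9, 4) = 1; 3 - 7 = -4, which IS divisible by 1, so compatible.
    Write x = 7 + 9·t and substitute into x ≡ 3 (mod 4): 9·t ≡ 3 − 7 = -4 (mod 4).
    Reduce coefficients mod 4: 1·t ≡ 0 (mod 4).
    So t ≡ 0 (mod 4).
    Then x = 7 + 9·0 = 7, valid modulo lcm(9, 4) = 36: x ≡ 7 (mod 36).
  Combine with x ≡ 8 (mod 20): gcd(36, 20) = 4, and 8 - 7 = 1 is NOT divisible by 4.
    ⇒ system is inconsistent (no integer solution).

No solution (the system is inconsistent).


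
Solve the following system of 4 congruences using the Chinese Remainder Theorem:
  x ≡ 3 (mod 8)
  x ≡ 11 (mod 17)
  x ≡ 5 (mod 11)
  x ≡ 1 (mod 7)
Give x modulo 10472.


Product of moduli M = 8 · 17 · 11 · 7 = 10472.
Merge one congruence at a time:
  Start: x ≡ 3 (mod 8).
  Combine with x ≡ 11 (mod 17); new modulus lcm = 136.
    Write x = 3 + 8·t and substitute into x ≡ 11 (mod 17): 8·t ≡ 11 − 3 = 8 (mod 17).
    The inverse of 8 mod 17 is 15 (since 8·15 = 120 = 7·17 + 1), so t ≡ 15·8 = 120 ≡ 1 (mod 17).
    Then x = 3 + 8·1 = 11, valid modulo lcm(8, 17) = 136: x ≡ 11 (mod 136).
  Combine with x ≡ 5 (mod 11); new modulus lcm = 1496.
    Write x = 11 + 136·t and substitute into x ≡ 5 (mod 11): 136·t ≡ 5 − 11 = -6 (mod 11).
    Reduce coefficients mod 11: 4·t ≡ 5 (mod 11).
    The inverse of 4 mod 11 is 3 (since 4·3 = 12 = 1·11 + 1), so t ≡ 3·5 = 15 ≡ 4 (mod 11).
    Then x = 11 + 136·4 = 555, valid modulo lcm(136, 11) = 1496: x ≡ 555 (mod 1496).
  Combine with x ≡ 1 (mod 7); new modulus lcm = 10472.
    Write x = 555 + 1496·t and substitute into x ≡ 1 (mod 7): 1496·t ≡ 1 − 555 = -554 (mod 7).
    Reduce coefficients mod 7: 5·t ≡ 6 (mod 7).
    The inverse of 5 mod 7 is 3 (since 5·3 = 15 = 2·7 + 1), so t ≡ 3·6 = 18 ≡ 4 (mod 7).
    Then x = 555 + 1496·4 = 6539, valid modulo lcm(1496, 7) = 10472: x ≡ 6539 (mod 10472).
Verify against each original: 6539 mod 8 = 3, 6539 mod 17 = 11, 6539 mod 11 = 5, 6539 mod 7 = 1.

x ≡ 6539 (mod 10472).


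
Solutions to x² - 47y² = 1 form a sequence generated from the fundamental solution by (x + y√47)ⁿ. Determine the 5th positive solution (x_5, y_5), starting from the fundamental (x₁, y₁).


Step 1: Find the fundamental solution (x₁, y₁) of x² - 47y² = 1.
  Expand √47 as a continued fraction. a₀ = ⌊√47⌋ = 6; iterate m_{k+1} = d_k·a_k − m_k, d_{k+1} = (47 − m_{k+1}²)/d_k, a_{k+1} = ⌊(a₀ + m_{k+1})/d_{k+1}⌋ (starting m₀ = 0, d₀ = 1), with convergents p_k = a_k·p_{k-1} + p_{k-2}, q_k = a_k·q_{k-1} + q_{k-2} (p₋₁ = 1, q₋₁ = 0):
  k = 0: a₀ = 6; p₀/q₀ = 6/1; p₀² − 47·q₀² = 36 − 47 = -11.
  k = 1: m = 6, d = 11, a = ⌊(6 + 6)/11⌋ = 1; p/q = (1·6 + 1)/(1·1 + 0) = 7/1; p² − 47·q² = 49 − 47 = 2.
  k = 2: m = 5, d = 2, a = ⌊(6 + 5)/2⌋ = 5; p/q = (5·7 + 6)/(5·1 + 1) = 41/6; p² − 47·q² = 1681 − 1692 = -11.
  k = 3: m = 5, d = 11, a = ⌊(6 + 5)/11⌋ = 1; p/q = (1·41 + 7)/(1·6 + 1) = 48/7; p² − 47·q² = 2304 − 2303 = 1.
  The first convergent with p² − 47·q² = 1 gives the fundamental solution (x₁, y₁) = (48, 7).
Step 2: Apply the recurrence (x_{n+1}, y_{n+1}) = (x₁x_n + 47y₁y_n, x₁y_n + y₁x_n) repeatedly.
  From (x_1, y_1) = (48, 7): x_2 = 48·48 + 47·7·7 = 4607; y_2 = 48·7 + 7·48 = 672.
  From (x_2, y_2) = (4607, 672): x_3 = 48·4607 + 47·7·672 = 442224; y_3 = 48·672 + 7·4607 = 64505.
  From (x_3, y_3) = (442224, 64505): x_4 = 48·442224 + 47·7·64505 = 42448897; y_4 = 48·64505 + 7·442224 = 6191808.
  From (x_4, y_4) = (42448897, 6191808): x_5 = 48·42448897 + 47·7·6191808 = 4074651888; y_5 = 48·6191808 + 7·42448897 = 594349063.
Step 3: Verify x_5² - 47·y_5² = 16602788008381964544 - 16602788008381964543 = 1 (should be 1). ✓

(x_1, y_1) = (48, 7); (x_5, y_5) = (4074651888, 594349063).
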